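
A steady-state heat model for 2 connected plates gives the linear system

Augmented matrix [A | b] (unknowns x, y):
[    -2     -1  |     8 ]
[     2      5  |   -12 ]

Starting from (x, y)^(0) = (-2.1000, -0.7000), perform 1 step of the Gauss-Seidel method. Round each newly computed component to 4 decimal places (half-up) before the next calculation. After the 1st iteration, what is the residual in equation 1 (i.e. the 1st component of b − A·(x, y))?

Iteration 1:
  x = (8 - (-1)·-0.7000) / (-2) = -3.6500
  y = (-12 - (2)·-3.6500) / (5) = -0.9400
Residual b − A·x = (-0.2400, 0.0000)

-0.2400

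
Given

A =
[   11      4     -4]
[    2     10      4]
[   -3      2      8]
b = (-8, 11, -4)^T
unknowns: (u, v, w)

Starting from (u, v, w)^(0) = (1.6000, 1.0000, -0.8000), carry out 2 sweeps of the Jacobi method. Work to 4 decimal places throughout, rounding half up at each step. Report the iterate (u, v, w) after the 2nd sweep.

Iteration 1:
  u = (-8 - (4)·1.0000 - (-4)·-0.8000) / (11) = -1.3818
  v = (11 - (2)·1.6000 - (4)·-0.8000) / (10) = 1.1000
  w = (-4 - (-3)·1.6000 - (2)·1.0000) / (8) = -0.1500
Iteration 2:
  u = (-8 - (4)·1.1000 - (-4)·-0.1500) / (11) = -1.1818
  v = (11 - (2)·-1.3818 - (4)·-0.1500) / (10) = 1.4364
  w = (-4 - (-3)·-1.3818 - (2)·1.1000) / (8) = -1.2932

(-1.1818, 1.4364, -1.2932)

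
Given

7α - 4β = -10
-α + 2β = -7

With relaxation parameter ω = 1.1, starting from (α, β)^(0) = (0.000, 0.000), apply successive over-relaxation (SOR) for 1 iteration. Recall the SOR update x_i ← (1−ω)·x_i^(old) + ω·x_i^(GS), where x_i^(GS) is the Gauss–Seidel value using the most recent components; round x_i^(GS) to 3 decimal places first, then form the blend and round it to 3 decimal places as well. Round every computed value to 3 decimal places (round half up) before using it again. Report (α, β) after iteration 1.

(-1.572, -4.715)

Iteration 1:
  α: GS value = (-10 - (-4)·0.000) / (7) = -1.429;  α ← (1−ω)·0.000 + ω·-1.429 = -1.572
  β: GS value = (-7 - (-1)·-1.572) / (2) = -4.286;  β ← (1−ω)·0.000 + ω·-4.286 = -4.715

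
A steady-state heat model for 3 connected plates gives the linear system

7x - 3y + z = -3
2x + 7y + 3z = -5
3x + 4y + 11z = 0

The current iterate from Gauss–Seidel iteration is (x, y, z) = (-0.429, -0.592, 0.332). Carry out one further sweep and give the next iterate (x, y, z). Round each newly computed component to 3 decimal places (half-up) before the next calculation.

One sweep:
  x = (-3 - (-3)·-0.592 - (1)·0.332) / (7) = -0.730
  y = (-5 - (2)·-0.730 - (3)·0.332) / (7) = -0.648
  z = (0 - (3)·-0.730 - (4)·-0.648) / (11) = 0.435

(-0.730, -0.648, 0.435)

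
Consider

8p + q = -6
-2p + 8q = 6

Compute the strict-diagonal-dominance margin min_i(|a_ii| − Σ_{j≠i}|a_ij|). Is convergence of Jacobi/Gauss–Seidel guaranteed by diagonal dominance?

6

row 1: |8| − (1) = 7
row 2: |8| − (2) = 6
minimum over rows = 6 → strictly diagonally dominant (convergence guaranteed)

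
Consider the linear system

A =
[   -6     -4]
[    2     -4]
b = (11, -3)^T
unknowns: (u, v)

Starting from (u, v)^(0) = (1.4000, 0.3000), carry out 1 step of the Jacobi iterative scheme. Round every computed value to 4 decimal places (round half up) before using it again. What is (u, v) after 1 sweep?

Iteration 1:
  u = (11 - (-4)·0.3000) / (-6) = -2.0333
  v = (-3 - (2)·1.4000) / (-4) = 1.4500

(-2.0333, 1.4500)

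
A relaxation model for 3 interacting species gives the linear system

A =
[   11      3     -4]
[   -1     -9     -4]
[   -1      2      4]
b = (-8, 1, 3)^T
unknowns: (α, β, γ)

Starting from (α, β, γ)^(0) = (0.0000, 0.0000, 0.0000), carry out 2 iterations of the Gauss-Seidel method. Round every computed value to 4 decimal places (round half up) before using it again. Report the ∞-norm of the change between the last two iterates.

Iteration 1:
  α = (-8 - (3)·0.0000 - (-4)·0.0000) / (11) = -0.7273
  β = (1 - (-1)·-0.7273 - (-4)·0.0000) / (-9) = -0.0303
  γ = (3 - (-1)·-0.7273 - (2)·-0.0303) / (4) = 0.5833
Iteration 2:
  α = (-8 - (3)·-0.0303 - (-4)·0.5833) / (11) = -0.5069
  β = (1 - (-1)·-0.5069 - (-4)·0.5833) / (-9) = -0.3140
  γ = (3 - (-1)·-0.5069 - (2)·-0.3140) / (4) = 0.7803
Change: (0.2204, -0.2837, 0.1970) → max |·| = 0.2837

0.2837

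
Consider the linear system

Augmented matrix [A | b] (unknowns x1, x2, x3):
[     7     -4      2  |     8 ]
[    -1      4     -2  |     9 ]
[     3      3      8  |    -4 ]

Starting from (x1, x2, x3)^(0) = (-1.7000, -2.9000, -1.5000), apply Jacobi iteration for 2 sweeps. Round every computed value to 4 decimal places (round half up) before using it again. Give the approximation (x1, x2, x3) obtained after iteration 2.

Iteration 1:
  x1 = (8 - (-4)·-2.9000 - (2)·-1.5000) / (7) = -0.0857
  x2 = (9 - (-1)·-1.7000 - (-2)·-1.5000) / (4) = 1.0750
  x3 = (-4 - (3)·-1.7000 - (3)·-2.9000) / (8) = 1.2250
Iteration 2:
  x1 = (8 - (-4)·1.0750 - (2)·1.2250) / (7) = 1.4071
  x2 = (9 - (-1)·-0.0857 - (-2)·1.2250) / (4) = 2.8411
  x3 = (-4 - (3)·-0.0857 - (3)·1.0750) / (8) = -0.8710

(1.4071, 2.8411, -0.8710)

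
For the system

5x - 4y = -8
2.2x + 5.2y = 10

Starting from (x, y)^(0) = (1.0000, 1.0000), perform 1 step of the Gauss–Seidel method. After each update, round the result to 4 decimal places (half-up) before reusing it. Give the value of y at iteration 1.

Iteration 1:
  x = (-8 - (-4)·1.0000) / (5) = -0.8000
  y = (10 - (2.2)·-0.8000) / (5.2) = 2.2615

2.2615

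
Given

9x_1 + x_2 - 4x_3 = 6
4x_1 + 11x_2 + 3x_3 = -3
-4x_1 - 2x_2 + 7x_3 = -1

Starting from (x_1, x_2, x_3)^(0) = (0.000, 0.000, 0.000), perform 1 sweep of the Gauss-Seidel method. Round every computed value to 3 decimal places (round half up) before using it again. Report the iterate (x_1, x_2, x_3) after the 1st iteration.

Iteration 1:
  x_1 = (6 - (1)·0.000 - (-4)·0.000) / (9) = 0.667
  x_2 = (-3 - (4)·0.667 - (3)·0.000) / (11) = -0.515
  x_3 = (-1 - (-4)·0.667 - (-2)·-0.515) / (7) = 0.091

(0.667, -0.515, 0.091)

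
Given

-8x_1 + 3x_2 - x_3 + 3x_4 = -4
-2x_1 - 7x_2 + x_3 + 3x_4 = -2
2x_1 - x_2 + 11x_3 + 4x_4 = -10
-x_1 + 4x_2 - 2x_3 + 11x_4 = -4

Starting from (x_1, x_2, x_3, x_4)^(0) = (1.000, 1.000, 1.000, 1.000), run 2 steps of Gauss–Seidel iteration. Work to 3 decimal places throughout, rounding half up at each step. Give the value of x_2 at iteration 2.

-0.400

Iteration 1:
  x_1 = (-4 - (3)·1.000 - (-1)·1.000 - (3)·1.000) / (-8) = 1.125
  x_2 = (-2 - (-2)·1.125 - (1)·1.000 - (3)·1.000) / (-7) = 0.536
  x_3 = (-10 - (2)·1.125 - (-1)·0.536 - (4)·1.000) / (11) = -1.429
  x_4 = (-4 - (-1)·1.125 - (4)·0.536 - (-2)·-1.429) / (11) = -0.716
Iteration 2:
  x_1 = (-4 - (3)·0.536 - (-1)·-1.429 - (3)·-0.716) / (-8) = 0.611
  x_2 = (-2 - (-2)·0.611 - (1)·-1.429 - (3)·-0.716) / (-7) = -0.400
  x_3 = (-10 - (2)·0.611 - (-1)·-0.400 - (4)·-0.716) / (11) = -0.796
  x_4 = (-4 - (-1)·0.611 - (4)·-0.400 - (-2)·-0.796) / (11) = -0.307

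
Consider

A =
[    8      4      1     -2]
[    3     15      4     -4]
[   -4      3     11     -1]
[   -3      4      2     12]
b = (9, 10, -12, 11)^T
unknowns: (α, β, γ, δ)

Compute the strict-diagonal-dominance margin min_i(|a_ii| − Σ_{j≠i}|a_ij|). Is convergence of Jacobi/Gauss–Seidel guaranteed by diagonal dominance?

1

row 1: |8| − (4+1+2) = 1
row 2: |15| − (3+4+4) = 4
row 3: |11| − (4+3+1) = 3
row 4: |12| − (3+4+2) = 3
minimum over rows = 1 → strictly diagonally dominant (convergence guaranteed)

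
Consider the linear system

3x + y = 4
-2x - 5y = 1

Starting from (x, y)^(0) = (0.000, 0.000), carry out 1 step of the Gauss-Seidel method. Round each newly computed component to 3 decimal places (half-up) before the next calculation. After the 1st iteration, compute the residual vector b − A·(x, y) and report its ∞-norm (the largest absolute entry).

Iteration 1:
  x = (4 - (1)·0.000) / (3) = 1.333
  y = (1 - (-2)·1.333) / (-5) = -0.733
Residual b − A·x = (0.734, 0.001); ∞-norm = 0.734

0.734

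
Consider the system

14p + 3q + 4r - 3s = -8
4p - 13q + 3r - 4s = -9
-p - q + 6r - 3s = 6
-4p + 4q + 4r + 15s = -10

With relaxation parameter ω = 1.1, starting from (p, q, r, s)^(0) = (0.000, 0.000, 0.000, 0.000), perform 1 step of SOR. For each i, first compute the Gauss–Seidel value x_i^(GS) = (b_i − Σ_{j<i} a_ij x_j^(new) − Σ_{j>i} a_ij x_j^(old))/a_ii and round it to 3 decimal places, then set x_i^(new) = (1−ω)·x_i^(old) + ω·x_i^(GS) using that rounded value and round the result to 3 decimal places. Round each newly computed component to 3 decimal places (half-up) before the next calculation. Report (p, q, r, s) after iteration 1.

Iteration 1:
  p: GS value = (-8 - (3)·0.000 - (4)·0.000 - (-3)·0.000) / (14) = -0.571;  p ← (1−ω)·0.000 + ω·-0.571 = -0.628
  q: GS value = (-9 - (4)·-0.628 - (3)·0.000 - (-4)·0.000) / (-13) = 0.499;  q ← (1−ω)·0.000 + ω·0.499 = 0.549
  r: GS value = (6 - (-1)·-0.628 - (-1)·0.549 - (-3)·0.000) / (6) = 0.987;  r ← (1−ω)·0.000 + ω·0.987 = 1.086
  s: GS value = (-10 - (-4)·-0.628 - (4)·0.549 - (4)·1.086) / (15) = -1.270;  s ← (1−ω)·0.000 + ω·-1.270 = -1.397

(-0.628, 0.549, 1.086, -1.397)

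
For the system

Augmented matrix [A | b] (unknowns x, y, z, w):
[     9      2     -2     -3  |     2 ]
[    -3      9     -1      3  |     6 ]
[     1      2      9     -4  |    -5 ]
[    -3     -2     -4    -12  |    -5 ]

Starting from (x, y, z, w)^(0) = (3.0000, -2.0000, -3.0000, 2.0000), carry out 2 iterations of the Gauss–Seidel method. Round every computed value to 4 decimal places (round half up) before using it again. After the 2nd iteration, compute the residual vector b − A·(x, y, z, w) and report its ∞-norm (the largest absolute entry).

2.9339

Iteration 1:
  x = (2 - (2)·-2.0000 - (-2)·-3.0000 - (-3)·2.0000) / (9) = 0.6667
  y = (6 - (-3)·0.6667 - (-1)·-3.0000 - (3)·2.0000) / (9) = -0.1111
  z = (-5 - (1)·0.6667 - (2)·-0.1111 - (-4)·2.0000) / (9) = 0.2839
  w = (-5 - (-3)·0.6667 - (-2)·-0.1111 - (-4)·0.2839) / (-12) = 0.1739
Iteration 2:
  x = (2 - (2)·-0.1111 - (-2)·0.2839 - (-3)·0.1739) / (9) = 0.3680
  y = (6 - (-3)·0.3680 - (-1)·0.2839 - (3)·0.1739) / (9) = 0.7629
  z = (-5 - (1)·0.3680 - (2)·0.7629 - (-4)·0.1739) / (9) = -0.6887
  w = (-5 - (-3)·0.3680 - (-2)·0.7629 - (-4)·-0.6887) / (-12) = 0.4271
Residual b − A·x = (-2.9339, -1.7321, 1.0129, 0.0002); ∞-norm = 2.9339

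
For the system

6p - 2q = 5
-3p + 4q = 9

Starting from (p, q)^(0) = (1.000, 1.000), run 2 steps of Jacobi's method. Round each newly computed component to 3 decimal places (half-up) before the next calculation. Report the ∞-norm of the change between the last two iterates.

0.666

Iteration 1:
  p = (5 - (-2)·1.000) / (6) = 1.167
  q = (9 - (-3)·1.000) / (4) = 3.000
Iteration 2:
  p = (5 - (-2)·3.000) / (6) = 1.833
  q = (9 - (-3)·1.167) / (4) = 3.125
Change: (0.666, 0.125) → max |·| = 0.666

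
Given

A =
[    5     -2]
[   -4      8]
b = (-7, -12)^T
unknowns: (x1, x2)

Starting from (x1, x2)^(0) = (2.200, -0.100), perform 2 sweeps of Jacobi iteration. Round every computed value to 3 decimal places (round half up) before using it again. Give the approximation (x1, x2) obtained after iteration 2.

Iteration 1:
  x1 = (-7 - (-2)·-0.100) / (5) = -1.440
  x2 = (-12 - (-4)·2.200) / (8) = -0.400
Iteration 2:
  x1 = (-7 - (-2)·-0.400) / (5) = -1.560
  x2 = (-12 - (-4)·-1.440) / (8) = -2.220

(-1.560, -2.220)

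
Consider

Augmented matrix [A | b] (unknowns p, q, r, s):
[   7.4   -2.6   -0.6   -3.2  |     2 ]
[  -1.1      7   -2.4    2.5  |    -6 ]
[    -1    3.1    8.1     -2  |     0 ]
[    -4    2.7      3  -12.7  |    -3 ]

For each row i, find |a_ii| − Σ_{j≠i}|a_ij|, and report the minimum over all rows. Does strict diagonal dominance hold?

row 1: |7.4| − (2.6+0.6+3.2) = 1
row 2: |7| − (1.1+2.4+2.5) = 1
row 3: |8.1| − (1+3.1+2) = 2
row 4: |-12.7| − (4+2.7+3) = 3
minimum over rows = 1 → strictly diagonally dominant (convergence guaranteed)

1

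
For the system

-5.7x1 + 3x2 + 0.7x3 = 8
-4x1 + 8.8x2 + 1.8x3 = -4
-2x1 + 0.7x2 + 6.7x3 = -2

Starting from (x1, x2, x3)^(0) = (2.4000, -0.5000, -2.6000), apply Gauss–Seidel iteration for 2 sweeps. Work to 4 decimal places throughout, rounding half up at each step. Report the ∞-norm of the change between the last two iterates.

Iteration 1:
  x1 = (8 - (3)·-0.5000 - (0.7)·-2.6000) / (-5.7) = -1.9860
  x2 = (-4 - (-4)·-1.9860 - (1.8)·-2.6000) / (8.8) = -0.8255
  x3 = (-2 - (-2)·-1.9860 - (0.7)·-0.8255) / (6.7) = -0.8051
Iteration 2:
  x1 = (8 - (3)·-0.8255 - (0.7)·-0.8051) / (-5.7) = -1.9369
  x2 = (-4 - (-4)·-1.9369 - (1.8)·-0.8051) / (8.8) = -1.1703
  x3 = (-2 - (-2)·-1.9369 - (0.7)·-1.1703) / (6.7) = -0.7544
Change: (0.0491, -0.3448, 0.0507) → max |·| = 0.3448

0.3448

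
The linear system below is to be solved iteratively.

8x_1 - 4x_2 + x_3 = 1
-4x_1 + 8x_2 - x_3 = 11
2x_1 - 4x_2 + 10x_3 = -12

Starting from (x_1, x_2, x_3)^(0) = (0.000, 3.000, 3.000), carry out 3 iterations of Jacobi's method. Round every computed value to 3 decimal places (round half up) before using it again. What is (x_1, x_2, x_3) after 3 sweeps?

Iteration 1:
  x_1 = (1 - (-4)·3.000 - (1)·3.000) / (8) = 1.250
  x_2 = (11 - (-4)·0.000 - (-1)·3.000) / (8) = 1.750
  x_3 = (-12 - (2)·0.000 - (-4)·3.000) / (10) = 0.000
Iteration 2:
  x_1 = (1 - (-4)·1.750 - (1)·0.000) / (8) = 1.000
  x_2 = (11 - (-4)·1.250 - (-1)·0.000) / (8) = 2.000
  x_3 = (-12 - (2)·1.250 - (-4)·1.750) / (10) = -0.750
Iteration 3:
  x_1 = (1 - (-4)·2.000 - (1)·-0.750) / (8) = 1.219
  x_2 = (11 - (-4)·1.000 - (-1)·-0.750) / (8) = 1.781
  x_3 = (-12 - (2)·1.000 - (-4)·2.000) / (10) = -0.600

(1.219, 1.781, -0.600)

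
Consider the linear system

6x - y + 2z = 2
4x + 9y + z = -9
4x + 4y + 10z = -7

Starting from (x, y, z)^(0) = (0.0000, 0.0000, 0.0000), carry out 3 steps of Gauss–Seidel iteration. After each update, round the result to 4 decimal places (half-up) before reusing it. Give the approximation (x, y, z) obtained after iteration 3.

(0.2791, -1.0823, -0.3787)

Iteration 1:
  x = (2 - (-1)·0.0000 - (2)·0.0000) / (6) = 0.3333
  y = (-9 - (4)·0.3333 - (1)·0.0000) / (9) = -1.1481
  z = (-7 - (4)·0.3333 - (4)·-1.1481) / (10) = -0.3741
Iteration 2:
  x = (2 - (-1)·-1.1481 - (2)·-0.3741) / (6) = 0.2667
  y = (-9 - (4)·0.2667 - (1)·-0.3741) / (9) = -1.0770
  z = (-7 - (4)·0.2667 - (4)·-1.0770) / (10) = -0.3759
Iteration 3:
  x = (2 - (-1)·-1.0770 - (2)·-0.3759) / (6) = 0.2791
  y = (-9 - (4)·0.2791 - (1)·-0.3759) / (9) = -1.0823
  z = (-7 - (4)·0.2791 - (4)·-1.0823) / (10) = -0.3787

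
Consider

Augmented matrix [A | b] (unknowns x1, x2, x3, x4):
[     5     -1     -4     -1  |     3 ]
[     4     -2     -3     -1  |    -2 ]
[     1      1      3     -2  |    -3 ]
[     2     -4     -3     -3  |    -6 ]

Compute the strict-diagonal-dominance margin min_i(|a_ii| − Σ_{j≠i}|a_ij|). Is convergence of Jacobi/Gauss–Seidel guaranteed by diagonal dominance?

row 1: |5| − (1+4+1) = -1
row 2: |-2| − (4+3+1) = -6
row 3: |3| − (1+1+2) = -1
row 4: |-3| − (2+4+3) = -6
minimum over rows = -6 → not strictly diagonally dominant

-6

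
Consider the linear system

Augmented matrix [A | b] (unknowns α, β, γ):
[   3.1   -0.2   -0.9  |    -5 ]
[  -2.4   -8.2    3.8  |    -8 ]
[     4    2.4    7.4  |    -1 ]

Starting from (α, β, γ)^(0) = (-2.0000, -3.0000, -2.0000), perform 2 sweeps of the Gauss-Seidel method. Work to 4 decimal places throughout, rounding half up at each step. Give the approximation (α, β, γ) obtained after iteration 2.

(-1.2997, 1.7790, -0.0096)

Iteration 1:
  α = (-5 - (-0.2)·-3.0000 - (-0.9)·-2.0000) / (3.1) = -2.3871
  β = (-8 - (-2.4)·-2.3871 - (3.8)·-2.0000) / (-8.2) = 0.7474
  γ = (-1 - (4)·-2.3871 - (2.4)·0.7474) / (7.4) = 0.9128
Iteration 2:
  α = (-5 - (-0.2)·0.7474 - (-0.9)·0.9128) / (3.1) = -1.2997
  β = (-8 - (-2.4)·-1.2997 - (3.8)·0.9128) / (-8.2) = 1.7790
  γ = (-1 - (4)·-1.2997 - (2.4)·1.7790) / (7.4) = -0.0096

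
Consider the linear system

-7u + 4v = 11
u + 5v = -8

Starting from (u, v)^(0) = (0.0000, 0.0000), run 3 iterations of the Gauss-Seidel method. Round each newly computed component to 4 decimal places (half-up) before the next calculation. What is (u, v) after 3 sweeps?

(-2.2222, -1.1556)

Iteration 1:
  u = (11 - (4)·0.0000) / (-7) = -1.5714
  v = (-8 - (1)·-1.5714) / (5) = -1.2857
Iteration 2:
  u = (11 - (4)·-1.2857) / (-7) = -2.3061
  v = (-8 - (1)·-2.3061) / (5) = -1.1388
Iteration 3:
  u = (11 - (4)·-1.1388) / (-7) = -2.2222
  v = (-8 - (1)·-2.2222) / (5) = -1.1556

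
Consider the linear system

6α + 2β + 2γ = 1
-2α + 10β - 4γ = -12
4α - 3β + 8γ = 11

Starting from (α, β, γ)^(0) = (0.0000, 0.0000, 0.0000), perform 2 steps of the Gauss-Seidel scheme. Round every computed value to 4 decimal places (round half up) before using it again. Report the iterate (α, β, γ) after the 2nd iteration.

Iteration 1:
  α = (1 - (2)·0.0000 - (2)·0.0000) / (6) = 0.1667
  β = (-12 - (-2)·0.1667 - (-4)·0.0000) / (10) = -1.1667
  γ = (11 - (4)·0.1667 - (-3)·-1.1667) / (8) = 0.8541
Iteration 2:
  α = (1 - (2)·-1.1667 - (2)·0.8541) / (6) = 0.2709
  β = (-12 - (-2)·0.2709 - (-4)·0.8541) / (10) = -0.8042
  γ = (11 - (4)·0.2709 - (-3)·-0.8042) / (8) = 0.9380

(0.2709, -0.8042, 0.9380)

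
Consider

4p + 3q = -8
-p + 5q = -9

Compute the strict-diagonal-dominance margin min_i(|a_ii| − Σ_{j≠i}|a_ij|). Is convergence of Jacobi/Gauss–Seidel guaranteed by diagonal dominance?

1

row 1: |4| − (3) = 1
row 2: |5| − (1) = 4
minimum over rows = 1 → strictly diagonally dominant (convergence guaranteed)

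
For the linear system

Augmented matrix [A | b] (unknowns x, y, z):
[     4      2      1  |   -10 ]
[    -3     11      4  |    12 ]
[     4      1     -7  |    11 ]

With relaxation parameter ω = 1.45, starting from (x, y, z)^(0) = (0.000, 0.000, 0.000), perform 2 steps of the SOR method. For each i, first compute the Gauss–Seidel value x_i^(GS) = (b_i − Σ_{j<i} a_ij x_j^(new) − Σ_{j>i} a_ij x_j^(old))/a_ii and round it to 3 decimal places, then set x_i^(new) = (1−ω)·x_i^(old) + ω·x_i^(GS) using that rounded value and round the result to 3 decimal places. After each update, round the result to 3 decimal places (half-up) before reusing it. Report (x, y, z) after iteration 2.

Iteration 1:
  x: GS value = (-10 - (2)·0.000 - (1)·0.000) / (4) = -2.500;  x ← (1−ω)·0.000 + ω·-2.500 = -3.625
  y: GS value = (12 - (-3)·-3.625 - (4)·0.000) / (11) = 0.102;  y ← (1−ω)·0.000 + ω·0.102 = 0.148
  z: GS value = (11 - (4)·-3.625 - (1)·0.148) / (-7) = -3.622;  z ← (1−ω)·0.000 + ω·-3.622 = -5.252
Iteration 2:
  x: GS value = (-10 - (2)·0.148 - (1)·-5.252) / (4) = -1.261;  x ← (1−ω)·-3.625 + ω·-1.261 = -0.197
  y: GS value = (12 - (-3)·-0.197 - (4)·-5.252) / (11) = 2.947;  y ← (1−ω)·0.148 + ω·2.947 = 4.207
  z: GS value = (11 - (4)·-0.197 - (1)·4.207) / (-7) = -1.083;  z ← (1−ω)·-5.252 + ω·-1.083 = 0.793

(-0.197, 4.207, 0.793)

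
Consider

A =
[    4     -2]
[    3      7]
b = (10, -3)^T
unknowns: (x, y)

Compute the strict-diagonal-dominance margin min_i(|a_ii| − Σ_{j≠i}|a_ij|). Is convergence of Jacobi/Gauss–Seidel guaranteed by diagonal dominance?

2

row 1: |4| − (2) = 2
row 2: |7| − (3) = 4
minimum over rows = 2 → strictly diagonally dominant (convergence guaranteed)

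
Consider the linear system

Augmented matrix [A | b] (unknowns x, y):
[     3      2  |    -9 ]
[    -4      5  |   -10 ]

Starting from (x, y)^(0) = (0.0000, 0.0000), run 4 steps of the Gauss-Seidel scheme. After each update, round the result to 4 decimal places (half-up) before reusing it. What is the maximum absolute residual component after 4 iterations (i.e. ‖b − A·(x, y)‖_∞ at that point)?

1.3351

Iteration 1:
  x = (-9 - (2)·0.0000) / (3) = -3.0000
  y = (-10 - (-4)·-3.0000) / (5) = -4.4000
Iteration 2:
  x = (-9 - (2)·-4.4000) / (3) = -0.0667
  y = (-10 - (-4)·-0.0667) / (5) = -2.0534
Iteration 3:
  x = (-9 - (2)·-2.0534) / (3) = -1.6311
  y = (-10 - (-4)·-1.6311) / (5) = -3.3049
Iteration 4:
  x = (-9 - (2)·-3.3049) / (3) = -0.7967
  y = (-10 - (-4)·-0.7967) / (5) = -2.6374
Residual b − A·x = (-1.3351, 0.0002); ∞-norm = 1.3351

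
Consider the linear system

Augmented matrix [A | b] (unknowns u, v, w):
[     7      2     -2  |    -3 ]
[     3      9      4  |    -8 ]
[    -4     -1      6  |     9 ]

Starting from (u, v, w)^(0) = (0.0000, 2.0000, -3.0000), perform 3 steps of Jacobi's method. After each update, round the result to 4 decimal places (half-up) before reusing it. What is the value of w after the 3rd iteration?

Iteration 1:
  u = (-3 - (2)·2.0000 - (-2)·-3.0000) / (7) = -1.8571
  v = (-8 - (3)·0.0000 - (4)·-3.0000) / (9) = 0.4444
  w = (9 - (-4)·0.0000 - (-1)·2.0000) / (6) = 1.8333
Iteration 2:
  u = (-3 - (2)·0.4444 - (-2)·1.8333) / (7) = -0.0317
  v = (-8 - (3)·-1.8571 - (4)·1.8333) / (9) = -1.0847
  w = (9 - (-4)·-1.8571 - (-1)·0.4444) / (6) = 0.3360
Iteration 3:
  u = (-3 - (2)·-1.0847 - (-2)·0.3360) / (7) = -0.0227
  v = (-8 - (3)·-0.0317 - (4)·0.3360) / (9) = -1.0277
  w = (9 - (-4)·-0.0317 - (-1)·-1.0847) / (6) = 1.2981

1.2981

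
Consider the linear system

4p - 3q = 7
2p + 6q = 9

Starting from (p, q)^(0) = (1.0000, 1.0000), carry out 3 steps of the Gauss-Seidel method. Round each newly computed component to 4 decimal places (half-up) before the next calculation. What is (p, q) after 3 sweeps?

(2.3125, 0.7292)

Iteration 1:
  p = (7 - (-3)·1.0000) / (4) = 2.5000
  q = (9 - (2)·2.5000) / (6) = 0.6667
Iteration 2:
  p = (7 - (-3)·0.6667) / (4) = 2.2500
  q = (9 - (2)·2.2500) / (6) = 0.7500
Iteration 3:
  p = (7 - (-3)·0.7500) / (4) = 2.3125
  q = (9 - (2)·2.3125) / (6) = 0.7292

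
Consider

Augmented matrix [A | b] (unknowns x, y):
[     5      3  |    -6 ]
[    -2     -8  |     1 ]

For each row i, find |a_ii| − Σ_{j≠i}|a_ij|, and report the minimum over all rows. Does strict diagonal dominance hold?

2

row 1: |5| − (3) = 2
row 2: |-8| − (2) = 6
minimum over rows = 2 → strictly diagonally dominant (convergence guaranteed)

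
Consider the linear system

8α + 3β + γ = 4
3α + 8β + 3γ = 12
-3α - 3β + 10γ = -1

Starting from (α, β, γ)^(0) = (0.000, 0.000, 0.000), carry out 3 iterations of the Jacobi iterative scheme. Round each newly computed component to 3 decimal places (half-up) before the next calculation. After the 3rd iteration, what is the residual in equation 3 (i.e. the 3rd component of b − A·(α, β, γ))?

-0.114

Iteration 1:
  α = (4 - (3)·0.000 - (1)·0.000) / (8) = 0.500
  β = (12 - (3)·0.000 - (3)·0.000) / (8) = 1.500
  γ = (-1 - (-3)·0.000 - (-3)·0.000) / (10) = -0.100
Iteration 2:
  α = (4 - (3)·1.500 - (1)·-0.100) / (8) = -0.050
  β = (12 - (3)·0.500 - (3)·-0.100) / (8) = 1.350
  γ = (-1 - (-3)·0.500 - (-3)·1.500) / (10) = 0.500
Iteration 3:
  α = (4 - (3)·1.350 - (1)·0.500) / (8) = -0.069
  β = (12 - (3)·-0.050 - (3)·0.500) / (8) = 1.331
  γ = (-1 - (-3)·-0.050 - (-3)·1.350) / (10) = 0.290
Residual b − A·x = (0.269, 0.689, -0.114)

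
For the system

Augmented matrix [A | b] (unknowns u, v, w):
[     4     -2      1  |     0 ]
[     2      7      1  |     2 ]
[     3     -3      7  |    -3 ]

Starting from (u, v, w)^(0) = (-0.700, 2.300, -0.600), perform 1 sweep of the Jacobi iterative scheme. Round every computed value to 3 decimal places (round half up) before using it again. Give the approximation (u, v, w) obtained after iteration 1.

Iteration 1:
  u = (0 - (-2)·2.300 - (1)·-0.600) / (4) = 1.300
  v = (2 - (2)·-0.700 - (1)·-0.600) / (7) = 0.571
  w = (-3 - (3)·-0.700 - (-3)·2.300) / (7) = 0.857

(1.300, 0.571, 0.857)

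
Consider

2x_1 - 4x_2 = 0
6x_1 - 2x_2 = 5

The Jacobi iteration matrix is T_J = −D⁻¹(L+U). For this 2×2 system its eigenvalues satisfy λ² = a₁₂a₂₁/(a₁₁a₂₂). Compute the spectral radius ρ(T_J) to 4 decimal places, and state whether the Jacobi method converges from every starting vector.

a₁₂a₂₁/(a₁₁a₂₂) = (-4)·(6) / ((2)·(-2)) = 6.000000
ρ = √|6.000000| = √6.000000 = 2.4495
ρ > 1, so Jacobi diverges

2.4495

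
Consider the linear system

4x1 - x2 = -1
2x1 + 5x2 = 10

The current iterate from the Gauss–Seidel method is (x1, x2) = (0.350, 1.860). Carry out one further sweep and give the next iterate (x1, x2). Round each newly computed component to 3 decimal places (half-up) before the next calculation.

One sweep:
  x1 = (-1 - (-1)·1.860) / (4) = 0.215
  x2 = (10 - (2)·0.215) / (5) = 1.914

(0.215, 1.914)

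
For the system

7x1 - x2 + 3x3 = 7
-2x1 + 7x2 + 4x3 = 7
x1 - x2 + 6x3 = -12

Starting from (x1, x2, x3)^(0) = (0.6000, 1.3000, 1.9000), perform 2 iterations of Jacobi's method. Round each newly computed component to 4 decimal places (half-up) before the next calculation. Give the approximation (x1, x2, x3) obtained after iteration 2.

Iteration 1:
  x1 = (7 - (-1)·1.3000 - (3)·1.9000) / (7) = 0.3714
  x2 = (7 - (-2)·0.6000 - (4)·1.9000) / (7) = 0.0857
  x3 = (-12 - (1)·0.6000 - (-1)·1.3000) / (6) = -1.8833
Iteration 2:
  x1 = (7 - (-1)·0.0857 - (3)·-1.8833) / (7) = 1.8194
  x2 = (7 - (-2)·0.3714 - (4)·-1.8833) / (7) = 2.1823
  x3 = (-12 - (1)·0.3714 - (-1)·0.0857) / (6) = -2.0476

(1.8194, 2.1823, -2.0476)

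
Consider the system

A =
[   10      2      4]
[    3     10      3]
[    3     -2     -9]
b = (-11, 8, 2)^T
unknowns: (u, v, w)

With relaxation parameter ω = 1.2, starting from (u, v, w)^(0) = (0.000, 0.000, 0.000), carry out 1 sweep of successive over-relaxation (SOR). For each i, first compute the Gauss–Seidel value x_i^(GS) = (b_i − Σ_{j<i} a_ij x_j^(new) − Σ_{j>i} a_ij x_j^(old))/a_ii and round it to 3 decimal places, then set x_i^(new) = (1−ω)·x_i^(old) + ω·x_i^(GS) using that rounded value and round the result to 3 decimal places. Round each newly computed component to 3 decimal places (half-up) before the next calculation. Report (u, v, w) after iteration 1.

Iteration 1:
  u: GS value = (-11 - (2)·0.000 - (4)·0.000) / (10) = -1.100;  u ← (1−ω)·0.000 + ω·-1.100 = -1.320
  v: GS value = (8 - (3)·-1.320 - (3)·0.000) / (10) = 1.196;  v ← (1−ω)·0.000 + ω·1.196 = 1.435
  w: GS value = (2 - (3)·-1.320 - (-2)·1.435) / (-9) = -0.981;  w ← (1−ω)·0.000 + ω·-0.981 = -1.177

(-1.320, 1.435, -1.177)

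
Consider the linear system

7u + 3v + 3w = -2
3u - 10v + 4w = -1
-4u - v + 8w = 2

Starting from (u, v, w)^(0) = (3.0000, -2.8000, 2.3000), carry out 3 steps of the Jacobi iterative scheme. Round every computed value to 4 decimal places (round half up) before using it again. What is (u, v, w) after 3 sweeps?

Iteration 1:
  u = (-2 - (3)·-2.8000 - (3)·2.3000) / (7) = -0.0714
  v = (-1 - (3)·3.0000 - (4)·2.3000) / (-10) = 1.9200
  w = (2 - (-4)·3.0000 - (-1)·-2.8000) / (8) = 1.4000
Iteration 2:
  u = (-2 - (3)·1.9200 - (3)·1.4000) / (7) = -1.7086
  v = (-1 - (3)·-0.0714 - (4)·1.4000) / (-10) = 0.6386
  w = (2 - (-4)·-0.0714 - (-1)·1.9200) / (8) = 0.4543
Iteration 3:
  u = (-2 - (3)·0.6386 - (3)·0.4543) / (7) = -0.7541
  v = (-1 - (3)·-1.7086 - (4)·0.4543) / (-10) = -0.2309
  w = (2 - (-4)·-1.7086 - (-1)·0.6386) / (8) = -0.5245

(-0.7541, -0.2309, -0.5245)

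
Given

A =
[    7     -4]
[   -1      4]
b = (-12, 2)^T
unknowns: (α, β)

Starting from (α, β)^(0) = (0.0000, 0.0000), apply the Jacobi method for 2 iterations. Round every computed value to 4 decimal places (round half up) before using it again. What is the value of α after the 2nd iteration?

-1.4286

Iteration 1:
  α = (-12 - (-4)·0.0000) / (7) = -1.7143
  β = (2 - (-1)·0.0000) / (4) = 0.5000
Iteration 2:
  α = (-12 - (-4)·0.5000) / (7) = -1.4286
  β = (2 - (-1)·-1.7143) / (4) = 0.0714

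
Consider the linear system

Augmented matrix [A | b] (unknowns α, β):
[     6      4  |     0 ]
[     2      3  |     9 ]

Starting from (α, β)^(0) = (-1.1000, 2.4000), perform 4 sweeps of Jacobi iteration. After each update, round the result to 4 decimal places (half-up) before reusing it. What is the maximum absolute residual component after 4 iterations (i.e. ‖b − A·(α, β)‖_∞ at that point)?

0.7902

Iteration 1:
  α = (0 - (4)·2.4000) / (6) = -1.6000
  β = (9 - (2)·-1.1000) / (3) = 3.7333
Iteration 2:
  α = (0 - (4)·3.7333) / (6) = -2.4889
  β = (9 - (2)·-1.6000) / (3) = 4.0667
Iteration 3:
  α = (0 - (4)·4.0667) / (6) = -2.7111
  β = (9 - (2)·-2.4889) / (3) = 4.6593
Iteration 4:
  α = (0 - (4)·4.6593) / (6) = -3.1062
  β = (9 - (2)·-2.7111) / (3) = 4.8074
Residual b − A·x = (-0.5924, 0.7902); ∞-norm = 0.7902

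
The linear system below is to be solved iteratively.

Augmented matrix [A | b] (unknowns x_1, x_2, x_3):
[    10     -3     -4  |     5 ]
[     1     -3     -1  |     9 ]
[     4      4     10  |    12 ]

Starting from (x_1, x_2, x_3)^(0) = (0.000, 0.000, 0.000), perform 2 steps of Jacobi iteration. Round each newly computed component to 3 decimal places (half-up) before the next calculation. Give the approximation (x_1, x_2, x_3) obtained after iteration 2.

Iteration 1:
  x_1 = (5 - (-3)·0.000 - (-4)·0.000) / (10) = 0.500
  x_2 = (9 - (1)·0.000 - (-1)·0.000) / (-3) = -3.000
  x_3 = (12 - (4)·0.000 - (4)·0.000) / (10) = 1.200
Iteration 2:
  x_1 = (5 - (-3)·-3.000 - (-4)·1.200) / (10) = 0.080
  x_2 = (9 - (1)·0.500 - (-1)·1.200) / (-3) = -3.233
  x_3 = (12 - (4)·0.500 - (4)·-3.000) / (10) = 2.200

(0.080, -3.233, 2.200)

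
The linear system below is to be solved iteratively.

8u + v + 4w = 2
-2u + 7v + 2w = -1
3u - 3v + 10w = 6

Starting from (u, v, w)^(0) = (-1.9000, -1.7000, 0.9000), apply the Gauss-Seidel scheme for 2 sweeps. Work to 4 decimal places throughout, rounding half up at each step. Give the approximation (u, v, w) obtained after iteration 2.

Iteration 1:
  u = (2 - (1)·-1.7000 - (4)·0.9000) / (8) = 0.0125
  v = (-1 - (-2)·0.0125 - (2)·0.9000) / (7) = -0.3964
  w = (6 - (3)·0.0125 - (-3)·-0.3964) / (10) = 0.4773
Iteration 2:
  u = (2 - (1)·-0.3964 - (4)·0.4773) / (8) = 0.0609
  v = (-1 - (-2)·0.0609 - (2)·0.4773) / (7) = -0.2618
  w = (6 - (3)·0.0609 - (-3)·-0.2618) / (10) = 0.5032

(0.0609, -0.2618, 0.5032)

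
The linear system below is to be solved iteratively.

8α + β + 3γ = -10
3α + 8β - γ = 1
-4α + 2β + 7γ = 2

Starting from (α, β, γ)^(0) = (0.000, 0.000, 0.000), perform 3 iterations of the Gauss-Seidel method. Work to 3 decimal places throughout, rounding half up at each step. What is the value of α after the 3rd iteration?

Iteration 1:
  α = (-10 - (1)·0.000 - (3)·0.000) / (8) = -1.250
  β = (1 - (3)·-1.250 - (-1)·0.000) / (8) = 0.594
  γ = (2 - (-4)·-1.250 - (2)·0.594) / (7) = -0.598
Iteration 2:
  α = (-10 - (1)·0.594 - (3)·-0.598) / (8) = -1.100
  β = (1 - (3)·-1.100 - (-1)·-0.598) / (8) = 0.463
  γ = (2 - (-4)·-1.100 - (2)·0.463) / (7) = -0.475
Iteration 3:
  α = (-10 - (1)·0.463 - (3)·-0.475) / (8) = -1.130
  β = (1 - (3)·-1.130 - (-1)·-0.475) / (8) = 0.489
  γ = (2 - (-4)·-1.130 - (2)·0.489) / (7) = -0.500

-1.130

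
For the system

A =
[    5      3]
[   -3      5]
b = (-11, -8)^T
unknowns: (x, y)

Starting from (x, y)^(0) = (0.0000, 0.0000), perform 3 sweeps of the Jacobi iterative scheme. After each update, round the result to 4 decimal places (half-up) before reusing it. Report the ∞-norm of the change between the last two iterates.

Iteration 1:
  x = (-11 - (3)·0.0000) / (5) = -2.2000
  y = (-8 - (-3)·0.0000) / (5) = -1.6000
Iteration 2:
  x = (-11 - (3)·-1.6000) / (5) = -1.2400
  y = (-8 - (-3)·-2.2000) / (5) = -2.9200
Iteration 3:
  x = (-11 - (3)·-2.9200) / (5) = -0.4480
  y = (-8 - (-3)·-1.2400) / (5) = -2.3440
Change: (0.7920, 0.5760) → max |·| = 0.7920

0.7920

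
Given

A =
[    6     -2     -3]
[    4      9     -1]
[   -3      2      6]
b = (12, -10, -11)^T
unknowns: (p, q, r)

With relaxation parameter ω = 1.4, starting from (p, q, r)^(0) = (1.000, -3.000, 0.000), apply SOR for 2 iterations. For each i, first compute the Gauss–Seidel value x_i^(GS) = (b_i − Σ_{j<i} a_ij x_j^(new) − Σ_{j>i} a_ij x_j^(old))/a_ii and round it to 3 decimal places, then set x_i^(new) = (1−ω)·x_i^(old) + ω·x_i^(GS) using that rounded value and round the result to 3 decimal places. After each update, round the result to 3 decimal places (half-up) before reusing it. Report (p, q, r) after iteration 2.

(0.957, -1.979, -0.409)

Iteration 1:
  p: GS value = (12 - (-2)·-3.000 - (-3)·0.000) / (6) = 1.000;  p ← (1−ω)·1.000 + ω·1.000 = 1.000
  q: GS value = (-10 - (4)·1.000 - (-1)·0.000) / (9) = -1.556;  q ← (1−ω)·-3.000 + ω·-1.556 = -0.978
  r: GS value = (-11 - (-3)·1.000 - (2)·-0.978) / (6) = -1.007;  r ← (1−ω)·0.000 + ω·-1.007 = -1.410
Iteration 2:
  p: GS value = (12 - (-2)·-0.978 - (-3)·-1.410) / (6) = 0.969;  p ← (1−ω)·1.000 + ω·0.969 = 0.957
  q: GS value = (-10 - (4)·0.957 - (-1)·-1.410) / (9) = -1.693;  q ← (1−ω)·-0.978 + ω·-1.693 = -1.979
  r: GS value = (-11 - (-3)·0.957 - (2)·-1.979) / (6) = -0.695;  r ← (1−ω)·-1.410 + ω·-0.695 = -0.409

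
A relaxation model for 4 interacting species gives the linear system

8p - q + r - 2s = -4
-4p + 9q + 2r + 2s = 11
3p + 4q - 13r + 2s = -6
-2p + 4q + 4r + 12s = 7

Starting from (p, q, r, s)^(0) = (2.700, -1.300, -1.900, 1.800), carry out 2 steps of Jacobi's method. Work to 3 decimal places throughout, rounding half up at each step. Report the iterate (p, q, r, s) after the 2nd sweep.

(0.210, 0.553, 1.542, -0.548)

Iteration 1:
  p = (-4 - (-1)·-1.300 - (1)·-1.900 - (-2)·1.800) / (8) = 0.025
  q = (11 - (-4)·2.700 - (2)·-1.900 - (2)·1.800) / (9) = 2.444
  r = (-6 - (3)·2.700 - (4)·-1.300 - (2)·1.800) / (-13) = 0.962
  s = (7 - (-2)·2.700 - (4)·-1.300 - (4)·-1.900) / (12) = 2.100
Iteration 2:
  p = (-4 - (-1)·2.444 - (1)·0.962 - (-2)·2.100) / (8) = 0.210
  q = (11 - (-4)·0.025 - (2)·0.962 - (2)·2.100) / (9) = 0.553
  r = (-6 - (3)·0.025 - (4)·2.444 - (2)·2.100) / (-13) = 1.542
  s = (7 - (-2)·0.025 - (4)·2.444 - (4)·0.962) / (12) = -0.548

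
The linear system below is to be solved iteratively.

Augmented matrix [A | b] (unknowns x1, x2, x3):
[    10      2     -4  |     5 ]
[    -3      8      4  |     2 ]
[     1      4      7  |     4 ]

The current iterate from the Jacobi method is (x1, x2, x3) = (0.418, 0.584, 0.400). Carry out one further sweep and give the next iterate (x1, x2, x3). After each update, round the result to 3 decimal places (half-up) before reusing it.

(0.543, 0.207, 0.178)

One sweep:
  x1 = (5 - (2)·0.584 - (-4)·0.400) / (10) = 0.543
  x2 = (2 - (-3)·0.418 - (4)·0.400) / (8) = 0.207
  x3 = (4 - (1)·0.418 - (4)·0.584) / (7) = 0.178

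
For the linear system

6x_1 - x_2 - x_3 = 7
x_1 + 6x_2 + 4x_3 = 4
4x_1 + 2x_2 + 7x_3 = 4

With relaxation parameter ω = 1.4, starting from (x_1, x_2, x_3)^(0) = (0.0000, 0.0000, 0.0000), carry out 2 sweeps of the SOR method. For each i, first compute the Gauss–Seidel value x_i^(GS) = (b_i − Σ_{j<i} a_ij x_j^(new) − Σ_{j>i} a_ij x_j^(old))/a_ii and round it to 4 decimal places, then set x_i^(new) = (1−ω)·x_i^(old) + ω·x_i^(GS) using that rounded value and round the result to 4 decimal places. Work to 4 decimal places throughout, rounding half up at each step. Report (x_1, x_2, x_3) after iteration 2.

(0.9390, 1.1724, -0.1291)

Iteration 1:
  x_1: GS value = (7 - (-1)·0.0000 - (-1)·0.0000) / (6) = 1.1667;  x_1 ← (1−ω)·0.0000 + ω·1.1667 = 1.6334
  x_2: GS value = (4 - (1)·1.6334 - (4)·0.0000) / (6) = 0.3944;  x_2 ← (1−ω)·0.0000 + ω·0.3944 = 0.5522
  x_3: GS value = (4 - (4)·1.6334 - (2)·0.5522) / (7) = -0.5197;  x_3 ← (1−ω)·0.0000 + ω·-0.5197 = -0.7276
Iteration 2:
  x_1: GS value = (7 - (-1)·0.5522 - (-1)·-0.7276) / (6) = 1.1374;  x_1 ← (1−ω)·1.6334 + ω·1.1374 = 0.9390
  x_2: GS value = (4 - (1)·0.9390 - (4)·-0.7276) / (6) = 0.9952;  x_2 ← (1−ω)·0.5522 + ω·0.9952 = 1.1724
  x_3: GS value = (4 - (4)·0.9390 - (2)·1.1724) / (7) = -0.3001;  x_3 ← (1−ω)·-0.7276 + ω·-0.3001 = -0.1291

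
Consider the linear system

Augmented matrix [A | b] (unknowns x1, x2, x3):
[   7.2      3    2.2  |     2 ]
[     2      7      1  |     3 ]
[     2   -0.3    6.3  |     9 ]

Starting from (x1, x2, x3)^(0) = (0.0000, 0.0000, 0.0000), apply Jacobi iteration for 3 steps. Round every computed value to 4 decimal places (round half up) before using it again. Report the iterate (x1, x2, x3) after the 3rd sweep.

Iteration 1:
  x1 = (2 - (3)·0.0000 - (2.2)·0.0000) / (7.2) = 0.2778
  x2 = (3 - (2)·0.0000 - (1)·0.0000) / (7) = 0.4286
  x3 = (9 - (2)·0.0000 - (-0.3)·0.0000) / (6.3) = 1.4286
Iteration 2:
  x1 = (2 - (3)·0.4286 - (2.2)·1.4286) / (7.2) = -0.3373
  x2 = (3 - (2)·0.2778 - (1)·1.4286) / (7) = 0.1451
  x3 = (9 - (2)·0.2778 - (-0.3)·0.4286) / (6.3) = 1.3608
Iteration 3:
  x1 = (2 - (3)·0.1451 - (2.2)·1.3608) / (7.2) = -0.1985
  x2 = (3 - (2)·-0.3373 - (1)·1.3608) / (7) = 0.3305
  x3 = (9 - (2)·-0.3373 - (-0.3)·0.1451) / (6.3) = 1.5426

(-0.1985, 0.3305, 1.5426)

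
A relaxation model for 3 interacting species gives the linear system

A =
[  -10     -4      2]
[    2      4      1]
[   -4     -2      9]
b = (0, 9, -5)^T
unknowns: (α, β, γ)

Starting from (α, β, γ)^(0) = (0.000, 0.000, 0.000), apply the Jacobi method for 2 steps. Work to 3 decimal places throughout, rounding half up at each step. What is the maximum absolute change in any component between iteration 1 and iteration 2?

1.011

Iteration 1:
  α = (0 - (-4)·0.000 - (2)·0.000) / (-10) = 0.000
  β = (9 - (2)·0.000 - (1)·0.000) / (4) = 2.250
  γ = (-5 - (-4)·0.000 - (-2)·0.000) / (9) = -0.556
Iteration 2:
  α = (0 - (-4)·2.250 - (2)·-0.556) / (-10) = -1.011
  β = (9 - (2)·0.000 - (1)·-0.556) / (4) = 2.389
  γ = (-5 - (-4)·0.000 - (-2)·2.250) / (9) = -0.056
Change: (-1.011, 0.139, 0.500) → max |·| = 1.011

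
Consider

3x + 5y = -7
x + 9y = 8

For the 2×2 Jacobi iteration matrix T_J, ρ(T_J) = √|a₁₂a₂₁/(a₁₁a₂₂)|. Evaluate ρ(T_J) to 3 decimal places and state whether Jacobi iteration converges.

a₁₂a₂₁/(a₁₁a₂₂) = (5)·(1) / ((3)·(9)) = 0.185185
ρ = √|0.185185| = √0.185185 = 0.430
ρ < 1, so Jacobi converges

0.430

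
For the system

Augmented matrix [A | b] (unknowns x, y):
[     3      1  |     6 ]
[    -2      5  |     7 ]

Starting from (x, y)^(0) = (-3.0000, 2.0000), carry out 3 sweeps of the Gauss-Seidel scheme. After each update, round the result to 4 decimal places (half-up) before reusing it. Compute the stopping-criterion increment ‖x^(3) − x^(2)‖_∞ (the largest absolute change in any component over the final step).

Iteration 1:
  x = (6 - (1)·2.0000) / (3) = 1.3333
  y = (7 - (-2)·1.3333) / (5) = 1.9333
Iteration 2:
  x = (6 - (1)·1.9333) / (3) = 1.3556
  y = (7 - (-2)·1.3556) / (5) = 1.9422
Iteration 3:
  x = (6 - (1)·1.9422) / (3) = 1.3526
  y = (7 - (-2)·1.3526) / (5) = 1.9410
Change: (-0.0030, -0.0012) → max |·| = 0.0030

0.0030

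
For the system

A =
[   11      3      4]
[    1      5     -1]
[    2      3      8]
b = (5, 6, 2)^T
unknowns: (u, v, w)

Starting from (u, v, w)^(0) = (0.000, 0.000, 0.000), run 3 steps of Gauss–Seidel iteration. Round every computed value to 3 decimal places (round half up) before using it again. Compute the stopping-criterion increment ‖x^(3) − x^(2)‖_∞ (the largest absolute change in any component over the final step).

Iteration 1:
  u = (5 - (3)·0.000 - (4)·0.000) / (11) = 0.455
  v = (6 - (1)·0.455 - (-1)·0.000) / (5) = 1.109
  w = (2 - (2)·0.455 - (3)·1.109) / (8) = -0.280
Iteration 2:
  u = (5 - (3)·1.109 - (4)·-0.280) / (11) = 0.254
  v = (6 - (1)·0.254 - (-1)·-0.280) / (5) = 1.093
  w = (2 - (2)·0.254 - (3)·1.093) / (8) = -0.223
Iteration 3:
  u = (5 - (3)·1.093 - (4)·-0.223) / (11) = 0.238
  v = (6 - (1)·0.238 - (-1)·-0.223) / (5) = 1.108
  w = (2 - (2)·0.238 - (3)·1.108) / (8) = -0.225
Change: (-0.016, 0.015, -0.002) → max |·| = 0.016

0.016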